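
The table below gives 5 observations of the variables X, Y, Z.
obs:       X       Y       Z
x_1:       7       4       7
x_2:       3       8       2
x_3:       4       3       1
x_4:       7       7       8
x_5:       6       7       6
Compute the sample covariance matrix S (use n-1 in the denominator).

Step 1 — column means:
  mean(X) = (7 + 3 + 4 + 7 + 6) / 5 = 27/5 = 5.4
  mean(Y) = (4 + 8 + 3 + 7 + 7) / 5 = 29/5 = 5.8
  mean(Z) = (7 + 2 + 1 + 8 + 6) / 5 = 24/5 = 4.8

Step 2 — sample covariance S[i,j] = (1/(n-1)) · Σ_k (x_{k,i} - mean_i) · (x_{k,j} - mean_j), with n-1 = 4.
  S[X,X] = ((1.6)·(1.6) + (-2.4)·(-2.4) + (-1.4)·(-1.4) + (1.6)·(1.6) + (0.6)·(0.6)) / 4 = 13.2/4 = 3.3
  S[X,Y] = ((1.6)·(-1.8) + (-2.4)·(2.2) + (-1.4)·(-2.8) + (1.6)·(1.2) + (0.6)·(1.2)) / 4 = -1.6/4 = -0.4
  S[X,Z] = ((1.6)·(2.2) + (-2.4)·(-2.8) + (-1.4)·(-3.8) + (1.6)·(3.2) + (0.6)·(1.2)) / 4 = 21.4/4 = 5.35
  S[Y,Y] = ((-1.8)·(-1.8) + (2.2)·(2.2) + (-2.8)·(-2.8) + (1.2)·(1.2) + (1.2)·(1.2)) / 4 = 18.8/4 = 4.7
  S[Y,Z] = ((-1.8)·(2.2) + (2.2)·(-2.8) + (-2.8)·(-3.8) + (1.2)·(3.2) + (1.2)·(1.2)) / 4 = 5.8/4 = 1.45
  S[Z,Z] = ((2.2)·(2.2) + (-2.8)·(-2.8) + (-3.8)·(-3.8) + (3.2)·(3.2) + (1.2)·(1.2)) / 4 = 38.8/4 = 9.7

S is symmetric (S[j,i] = S[i,j]). Assembling:

S = [[3.3, -0.4, 5.35],
 [-0.4, 4.7, 1.45],
 [5.35, 1.45, 9.7]]


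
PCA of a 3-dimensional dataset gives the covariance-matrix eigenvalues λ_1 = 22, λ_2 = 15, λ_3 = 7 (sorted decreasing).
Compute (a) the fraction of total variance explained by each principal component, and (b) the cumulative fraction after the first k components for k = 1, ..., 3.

Step 1 — total variance = trace(Sigma) = Σ λ_i = 22 + 15 + 7 = 44.

Step 2 — fraction explained by component i = λ_i / Σ λ:
  PC1: 22/44 = 0.5
  PC2: 15/44 = 0.3409
  PC3: 7/44 = 0.1591

Step 3 — cumulative fraction after k components = (λ_1 + ... + λ_k) / Σ λ:
  k = 1: 22/44 = 0.5
  k = 2: (22 + 15)/44 = 37/44 = 0.8409
  k = 3: (22 + 15 + 7)/44 = 44/44 = 1

Summary (fraction, with percent):

explained: PC1 0.5 (50%), PC2 0.3409 (34.09%), PC3 0.1591 (15.91%);  cumulative: 0.5, 0.8409, 1


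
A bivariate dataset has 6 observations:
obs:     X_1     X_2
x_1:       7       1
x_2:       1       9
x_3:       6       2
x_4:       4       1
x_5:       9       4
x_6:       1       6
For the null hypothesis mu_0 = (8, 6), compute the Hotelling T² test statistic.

Step 1 — sample mean vector:
  mean(X_1) = (7 + 1 + 6 + 4 + 9 + 1) / 6 = 28/6 = 4.6667
  mean(X_2) = (1 + 9 + 2 + 1 + 4 + 6) / 6 = 23/6 = 3.8333
  x̄ = (4.6667, 3.8333),  deviation x̄ - mu_0 = (4.6667, 3.8333) - (8, 6) = (-3.3333, -2.1667).

Step 2 — sample covariance matrix, S[i,j] = (1/(n-1)) · Σ_k (x_{k,i} - mean_i) · (x_{k,j} - mean_j), divisor n-1 = 5:
  S[X_1,X_1] = ((2.3333)·(2.3333) + (-3.6667)·(-3.6667) + (1.3333)·(1.3333) + (-0.6667)·(-0.6667) + (4.3333)·(4.3333) + (-3.6667)·(-3.6667)) / 5 = 53.3333/5 = 10.6667
  S[X_1,X_2] = ((2.3333)·(-2.8333) + (-3.6667)·(5.1667) + (1.3333)·(-1.8333) + (-0.6667)·(-2.8333) + (4.3333)·(0.1667) + (-3.6667)·(2.1667)) / 5 = -33.3333/5 = -6.6667
  S[X_2,X_2] = ((-2.8333)·(-2.8333) + (5.1667)·(5.1667) + (-1.8333)·(-1.8333) + (-2.8333)·(-2.8333) + (0.1667)·(0.1667) + (2.1667)·(2.1667)) / 5 = 50.8333/5 = 10.1667
  S = [[10.6667, -6.6667],
 [-6.6667, 10.1667]].

Step 3 — invert S. det(S) = 10.6667·10.1667 - (-6.6667)² = 64.
  S^{-1} = (1/det) · [[d, -b], [-b, a]] = [[0.1589, 0.1042],
 [0.1042, 0.1667]].

Step 4 — quadratic form (x̄ - mu_0)^T · S^{-1} · (x̄ - mu_0):
  S^{-1} · (x̄ - mu_0) = (-0.7552, -0.7083),
  (x̄ - mu_0)^T · [...] = (-3.3333)·(-0.7552) + (-2.1667)·(-0.7083) = 4.0521.

Step 5 — scale by n: T² = 6 · 4.0521 = 24.3125.

T² ≈ 24.3125


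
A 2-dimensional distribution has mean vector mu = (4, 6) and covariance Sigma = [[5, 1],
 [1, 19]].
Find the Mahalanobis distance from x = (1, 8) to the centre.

Step 1 — centre the observation: (x - mu) = (-3, 2).

Step 2 — invert Sigma. det(Sigma) = 5·19 - (1)² = 94.
  Sigma^{-1} = (1/det) · [[d, -b], [-b, a]] = [[0.2021, -0.0106],
 [-0.0106, 0.0532]].

Step 3 — form the quadratic (x - mu)^T · Sigma^{-1} · (x - mu):
  Sigma^{-1} · (x - mu) = (-0.6277, 0.1383).
  (x - mu)^T · [Sigma^{-1} · (x - mu)] = (-3)·(-0.6277) + (2)·(0.1383) = 2.1596.

Step 4 — take square root: d = √(2.1596) ≈ 1.4695.

d(x, mu) = √(2.1596) ≈ 1.4695


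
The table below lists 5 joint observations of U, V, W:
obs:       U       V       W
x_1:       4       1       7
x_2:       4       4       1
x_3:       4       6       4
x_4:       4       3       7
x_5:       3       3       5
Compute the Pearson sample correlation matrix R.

Step 1 — column means:
  mean(U) = (4 + 4 + 4 + 4 + 3) / 5 = 19/5 = 3.8
  mean(V) = (1 + 4 + 6 + 3 + 3) / 5 = 17/5 = 3.4
  mean(W) = (7 + 1 + 4 + 7 + 5) / 5 = 24/5 = 4.8

Step 2 — sample variances and covariances s[i,j] = (1/(n-1)) · Σ_k (x_{k,i} - mean_i) · (x_{k,j} - mean_j), with n-1 = 4:
  s[U,U] = ((0.2)·(0.2) + (0.2)·(0.2) + (0.2)·(0.2) + (0.2)·(0.2) + (-0.8)·(-0.8)) / 4 = 0.8/4 = 0.2
  s[U,V] = ((0.2)·(-2.4) + (0.2)·(0.6) + (0.2)·(2.6) + (0.2)·(-0.4) + (-0.8)·(-0.4)) / 4 = 0.4/4 = 0.1
  s[U,W] = ((0.2)·(2.2) + (0.2)·(-3.8) + (0.2)·(-0.8) + (0.2)·(2.2) + (-0.8)·(0.2)) / 4 = -0.2/4 = -0.05
  s[V,V] = ((-2.4)·(-2.4) + (0.6)·(0.6) + (2.6)·(2.6) + (-0.4)·(-0.4) + (-0.4)·(-0.4)) / 4 = 13.2/4 = 3.3
  s[V,W] = ((-2.4)·(2.2) + (0.6)·(-3.8) + (2.6)·(-0.8) + (-0.4)·(2.2) + (-0.4)·(0.2)) / 4 = -10.6/4 = -2.65
  s[W,W] = ((2.2)·(2.2) + (-3.8)·(-3.8) + (-0.8)·(-0.8) + (2.2)·(2.2) + (0.2)·(0.2)) / 4 = 24.8/4 = 6.2
  Sample standard deviations s_i = √(s[i,i]):
  s(U) = √(0.2) = 0.4472
  s(V) = √(3.3) = 1.8166
  s(W) = √(6.2) = 2.49

Step 3 — r_{ij} = s_{ij} / (s_i · s_j):
  r[U,U] = 1 (diagonal).
  r[U,V] = 0.1 / (0.4472 · 1.8166) = 0.1 / 0.8124 = 0.1231
  r[U,W] = -0.05 / (0.4472 · 2.49) = -0.05 / 1.1136 = -0.0449
  r[V,V] = 1 (diagonal).
  r[V,W] = -2.65 / (1.8166 · 2.49) = -2.65 / 4.5233 = -0.5859
  r[W,W] = 1 (diagonal).

R is symmetric with unit diagonal. Assembling:

R = [[1, 0.1231, -0.0449],
 [0.1231, 1, -0.5859],
 [-0.0449, -0.5859, 1]]


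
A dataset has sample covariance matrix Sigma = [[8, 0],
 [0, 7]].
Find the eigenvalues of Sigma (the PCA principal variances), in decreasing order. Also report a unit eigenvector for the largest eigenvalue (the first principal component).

Step 1 — characteristic polynomial of 2×2 Sigma:
  det(Sigma - λI) = λ² - trace · λ + det = 0.
  trace = 8 + 7 = 15, det = 8·7 - (0)² = 56.
Step 2 — discriminant:
  Δ = trace² - 4·det = 225 - 224 = 1.
Step 3 — eigenvalues:
  λ = (trace ± √Δ)/2 = (15 ± 1)/2,
  λ_1 = 8,  λ_2 = 7.

Step 4 — unit eigenvector for λ_1: Sigma is diagonal, so its eigenvectors are the coordinate axes. λ_1 = 8 is the diagonal entry on the first coordinate axis, hence
  v_1 = (1, 0) (||v_1|| = 1).

λ_1 = 8,  λ_2 = 7;  v_1 ≈ (1, 0)


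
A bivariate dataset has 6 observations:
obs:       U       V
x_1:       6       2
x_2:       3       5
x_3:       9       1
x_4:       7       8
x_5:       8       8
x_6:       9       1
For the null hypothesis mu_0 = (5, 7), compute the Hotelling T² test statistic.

Step 1 — sample mean vector:
  mean(U) = (6 + 3 + 9 + 7 + 8 + 9) / 6 = 42/6 = 7
  mean(V) = (2 + 5 + 1 + 8 + 8 + 1) / 6 = 25/6 = 4.1667
  x̄ = (7, 4.1667),  deviation x̄ - mu_0 = (7, 4.1667) - (5, 7) = (2, -2.8333).

Step 2 — sample covariance matrix, S[i,j] = (1/(n-1)) · Σ_k (x_{k,i} - mean_i) · (x_{k,j} - mean_j), divisor n-1 = 5:
  S[U,U] = ((-1)·(-1) + (-4)·(-4) + (2)·(2) + (0)·(0) + (1)·(1) + (2)·(2)) / 5 = 26/5 = 5.2
  S[U,V] = ((-1)·(-2.1667) + (-4)·(0.8333) + (2)·(-3.1667) + (0)·(3.8333) + (1)·(3.8333) + (2)·(-3.1667)) / 5 = -10/5 = -2
  S[V,V] = ((-2.1667)·(-2.1667) + (0.8333)·(0.8333) + (-3.1667)·(-3.1667) + (3.8333)·(3.8333) + (3.8333)·(3.8333) + (-3.1667)·(-3.1667)) / 5 = 54.8333/5 = 10.9667
  S = [[5.2, -2],
 [-2, 10.9667]].

Step 3 — invert S. det(S) = 5.2·10.9667 - (-2)² = 53.0267.
  S^{-1} = (1/det) · [[d, -b], [-b, a]] = [[0.2068, 0.0377],
 [0.0377, 0.0981]].

Step 4 — quadratic form (x̄ - mu_0)^T · S^{-1} · (x̄ - mu_0):
  S^{-1} · (x̄ - mu_0) = (0.3068, -0.2024),
  (x̄ - mu_0)^T · [...] = (2)·(0.3068) + (-2.8333)·(-0.2024) = 1.187.

Step 5 — scale by n: T² = 6 · 1.187 = 7.1222.

T² ≈ 7.1222


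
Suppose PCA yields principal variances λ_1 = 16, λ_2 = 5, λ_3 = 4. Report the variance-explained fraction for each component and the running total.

Step 1 — total variance = trace(Sigma) = Σ λ_i = 16 + 5 + 4 = 25.

Step 2 — fraction explained by component i = λ_i / Σ λ:
  PC1: 16/25 = 0.64
  PC2: 5/25 = 0.2
  PC3: 4/25 = 0.16

Step 3 — cumulative fraction after k components = (λ_1 + ... + λ_k) / Σ λ:
  k = 1: 16/25 = 0.64
  k = 2: (16 + 5)/25 = 21/25 = 0.84
  k = 3: (16 + 5 + 4)/25 = 25/25 = 1

Summary (fraction, with percent):

explained: PC1 0.64 (64%), PC2 0.2 (20%), PC3 0.16 (16%);  cumulative: 0.64, 0.84, 1


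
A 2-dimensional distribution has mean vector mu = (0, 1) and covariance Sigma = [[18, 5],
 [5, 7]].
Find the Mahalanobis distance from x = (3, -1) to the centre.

Step 1 — centre the observation: (x - mu) = (3, -2).

Step 2 — invert Sigma. det(Sigma) = 18·7 - (5)² = 101.
  Sigma^{-1} = (1/det) · [[d, -b], [-b, a]] = [[0.0693, -0.0495],
 [-0.0495, 0.1782]].

Step 3 — form the quadratic (x - mu)^T · Sigma^{-1} · (x - mu):
  Sigma^{-1} · (x - mu) = (0.3069, -0.505).
  (x - mu)^T · [Sigma^{-1} · (x - mu)] = (3)·(0.3069) + (-2)·(-0.505) = 1.9307.

Step 4 — take square root: d = √(1.9307) ≈ 1.3895.

d(x, mu) = √(1.9307) ≈ 1.3895


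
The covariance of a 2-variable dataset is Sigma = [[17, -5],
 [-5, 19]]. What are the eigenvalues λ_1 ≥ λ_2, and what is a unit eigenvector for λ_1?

Step 1 — characteristic polynomial of 2×2 Sigma:
  det(Sigma - λI) = λ² - trace · λ + det = 0.
  trace = 17 + 19 = 36, det = 17·19 - (-5)² = 298.
Step 2 — discriminant:
  Δ = trace² - 4·det = 1296 - 1192 = 104.
Step 3 — eigenvalues:
  λ = (trace ± √Δ)/2 = (36 ± 10.198)/2,
  λ_1 = 23.099,  λ_2 = 12.901.

Step 4 — unit eigenvector for λ_1: solve (Sigma - λ_1 I)v = 0. First row:
  (17 - 23.099)·v_x + (-5)·v_y = 0, i.e. (-6.099)·v_x + (-5)·v_y = 0,
  so v ∝ (b, λ_1 - a) = (-5, 6.099); multiply by -1 so the first entry is positive: u = (5, -6.099).
  ||u|| = √((5)² + (-6.099)²) = √(62.198) ≈ 7.8866,
  v_1 = u/||u|| ≈ (0.634, -0.7733) (||v_1|| = 1).

λ_1 = 23.099,  λ_2 = 12.901;  v_1 ≈ (0.634, -0.7733)


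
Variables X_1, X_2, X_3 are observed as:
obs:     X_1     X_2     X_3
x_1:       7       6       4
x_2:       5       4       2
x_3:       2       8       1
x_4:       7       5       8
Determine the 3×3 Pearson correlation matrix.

Step 1 — column means:
  mean(X_1) = (7 + 5 + 2 + 7) / 4 = 21/4 = 5.25
  mean(X_2) = (6 + 4 + 8 + 5) / 4 = 23/4 = 5.75
  mean(X_3) = (4 + 2 + 1 + 8) / 4 = 15/4 = 3.75

Step 2 — sample variances and covariances s[i,j] = (1/(n-1)) · Σ_k (x_{k,i} - mean_i) · (x_{k,j} - mean_j), with n-1 = 3:
  s[X_1,X_1] = ((1.75)·(1.75) + (-0.25)·(-0.25) + (-3.25)·(-3.25) + (1.75)·(1.75)) / 3 = 16.75/3 = 5.5833
  s[X_1,X_2] = ((1.75)·(0.25) + (-0.25)·(-1.75) + (-3.25)·(2.25) + (1.75)·(-0.75)) / 3 = -7.75/3 = -2.5833
  s[X_1,X_3] = ((1.75)·(0.25) + (-0.25)·(-1.75) + (-3.25)·(-2.75) + (1.75)·(4.25)) / 3 = 17.25/3 = 5.75
  s[X_2,X_2] = ((0.25)·(0.25) + (-1.75)·(-1.75) + (2.25)·(2.25) + (-0.75)·(-0.75)) / 3 = 8.75/3 = 2.9167
  s[X_2,X_3] = ((0.25)·(0.25) + (-1.75)·(-1.75) + (2.25)·(-2.75) + (-0.75)·(4.25)) / 3 = -6.25/3 = -2.0833
  s[X_3,X_3] = ((0.25)·(0.25) + (-1.75)·(-1.75) + (-2.75)·(-2.75) + (4.25)·(4.25)) / 3 = 28.75/3 = 9.5833
  Sample standard deviations s_i = √(s[i,i]):
  s(X_1) = √(5.5833) = 2.3629
  s(X_2) = √(2.9167) = 1.7078
  s(X_3) = √(9.5833) = 3.0957

Step 3 — r_{ij} = s_{ij} / (s_i · s_j):
  r[X_1,X_1] = 1 (diagonal).
  r[X_1,X_2] = -2.5833 / (2.3629 · 1.7078) = -2.5833 / 4.0354 = -0.6402
  r[X_1,X_3] = 5.75 / (2.3629 · 3.0957) = 5.75 / 7.3148 = 0.7861
  r[X_2,X_2] = 1 (diagonal).
  r[X_2,X_3] = -2.0833 / (1.7078 · 3.0957) = -2.0833 / 5.2869 = -0.3941
  r[X_3,X_3] = 1 (diagonal).

R is symmetric with unit diagonal. Assembling:

R = [[1, -0.6402, 0.7861],
 [-0.6402, 1, -0.3941],
 [0.7861, -0.3941, 1]]


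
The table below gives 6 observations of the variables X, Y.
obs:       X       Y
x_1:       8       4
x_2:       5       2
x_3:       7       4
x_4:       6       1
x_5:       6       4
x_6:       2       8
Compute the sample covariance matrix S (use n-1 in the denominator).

Step 1 — column means:
  mean(X) = (8 + 5 + 7 + 6 + 6 + 2) / 6 = 34/6 = 5.6667
  mean(Y) = (4 + 2 + 4 + 1 + 4 + 8) / 6 = 23/6 = 3.8333

Step 2 — sample covariance S[i,j] = (1/(n-1)) · Σ_k (x_{k,i} - mean_i) · (x_{k,j} - mean_j), with n-1 = 5.
  S[X,X] = ((2.3333)·(2.3333) + (-0.6667)·(-0.6667) + (1.3333)·(1.3333) + (0.3333)·(0.3333) + (0.3333)·(0.3333) + (-3.6667)·(-3.6667)) / 5 = 21.3333/5 = 4.2667
  S[X,Y] = ((2.3333)·(0.1667) + (-0.6667)·(-1.8333) + (1.3333)·(0.1667) + (0.3333)·(-2.8333) + (0.3333)·(0.1667) + (-3.6667)·(4.1667)) / 5 = -14.3333/5 = -2.8667
  S[Y,Y] = ((0.1667)·(0.1667) + (-1.8333)·(-1.8333) + (0.1667)·(0.1667) + (-2.8333)·(-2.8333) + (0.1667)·(0.1667) + (4.1667)·(4.1667)) / 5 = 28.8333/5 = 5.7667

S is symmetric (S[j,i] = S[i,j]). Assembling:

S = [[4.2667, -2.8667],
 [-2.8667, 5.7667]]


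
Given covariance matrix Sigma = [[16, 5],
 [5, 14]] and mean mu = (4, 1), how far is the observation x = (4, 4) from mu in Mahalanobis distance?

Step 1 — centre the observation: (x - mu) = (0, 3).

Step 2 — invert Sigma. det(Sigma) = 16·14 - (5)² = 199.
  Sigma^{-1} = (1/det) · [[d, -b], [-b, a]] = [[0.0704, -0.0251],
 [-0.0251, 0.0804]].

Step 3 — form the quadratic (x - mu)^T · Sigma^{-1} · (x - mu):
  Sigma^{-1} · (x - mu) = (-0.0754, 0.2412).
  (x - mu)^T · [Sigma^{-1} · (x - mu)] = (0)·(-0.0754) + (3)·(0.2412) = 0.7236.

Step 4 — take square root: d = √(0.7236) ≈ 0.8507.

d(x, mu) = √(0.7236) ≈ 0.8507


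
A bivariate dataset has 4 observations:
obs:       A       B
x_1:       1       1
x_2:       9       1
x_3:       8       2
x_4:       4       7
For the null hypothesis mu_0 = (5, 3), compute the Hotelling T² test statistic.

Step 1 — sample mean vector:
  mean(A) = (1 + 9 + 8 + 4) / 4 = 22/4 = 5.5
  mean(B) = (1 + 1 + 2 + 7) / 4 = 11/4 = 2.75
  x̄ = (5.5, 2.75),  deviation x̄ - mu_0 = (5.5, 2.75) - (5, 3) = (0.5, -0.25).

Step 2 — sample covariance matrix, S[i,j] = (1/(n-1)) · Σ_k (x_{k,i} - mean_i) · (x_{k,j} - mean_j), divisor n-1 = 3:
  S[A,A] = ((-4.5)·(-4.5) + (3.5)·(3.5) + (2.5)·(2.5) + (-1.5)·(-1.5)) / 3 = 41/3 = 13.6667
  S[A,B] = ((-4.5)·(-1.75) + (3.5)·(-1.75) + (2.5)·(-0.75) + (-1.5)·(4.25)) / 3 = -6.5/3 = -2.1667
  S[B,B] = ((-1.75)·(-1.75) + (-1.75)·(-1.75) + (-0.75)·(-0.75) + (4.25)·(4.25)) / 3 = 24.75/3 = 8.25
  S = [[13.6667, -2.1667],
 [-2.1667, 8.25]].

Step 3 — invert S. det(S) = 13.6667·8.25 - (-2.1667)² = 108.0556.
  S^{-1} = (1/det) · [[d, -b], [-b, a]] = [[0.0763, 0.0201],
 [0.0201, 0.1265]].

Step 4 — quadratic form (x̄ - mu_0)^T · S^{-1} · (x̄ - mu_0):
  S^{-1} · (x̄ - mu_0) = (0.0332, -0.0216),
  (x̄ - mu_0)^T · [...] = (0.5)·(0.0332) + (-0.25)·(-0.0216) = 0.022.

Step 5 — scale by n: T² = 4 · 0.022 = 0.0879.

T² ≈ 0.0879


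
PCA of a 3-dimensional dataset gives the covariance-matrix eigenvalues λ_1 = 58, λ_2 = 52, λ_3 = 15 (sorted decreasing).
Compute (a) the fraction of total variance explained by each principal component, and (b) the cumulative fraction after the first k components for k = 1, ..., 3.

Step 1 — total variance = trace(Sigma) = Σ λ_i = 58 + 52 + 15 = 125.

Step 2 — fraction explained by component i = λ_i / Σ λ:
  PC1: 58/125 = 0.464
  PC2: 52/125 = 0.416
  PC3: 15/125 = 0.12

Step 3 — cumulative fraction after k components = (λ_1 + ... + λ_k) / Σ λ:
  k = 1: 58/125 = 0.464
  k = 2: (58 + 52)/125 = 110/125 = 0.88
  k = 3: (58 + 52 + 15)/125 = 125/125 = 1

Summary (fraction, with percent):

explained: PC1 0.464 (46.4%), PC2 0.416 (41.6%), PC3 0.12 (12%);  cumulative: 0.464, 0.88, 1


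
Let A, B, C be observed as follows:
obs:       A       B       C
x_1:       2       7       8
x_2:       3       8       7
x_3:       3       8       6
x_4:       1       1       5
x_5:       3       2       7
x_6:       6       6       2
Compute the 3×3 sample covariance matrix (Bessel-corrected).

Step 1 — column means:
  mean(A) = (2 + 3 + 3 + 1 + 3 + 6) / 6 = 18/6 = 3
  mean(B) = (7 + 8 + 8 + 1 + 2 + 6) / 6 = 32/6 = 5.3333
  mean(C) = (8 + 7 + 6 + 5 + 7 + 2) / 6 = 35/6 = 5.8333

Step 2 — sample covariance S[i,j] = (1/(n-1)) · Σ_k (x_{k,i} - mean_i) · (x_{k,j} - mean_j), with n-1 = 5.
  S[A,A] = ((-1)·(-1) + (0)·(0) + (0)·(0) + (-2)·(-2) + (0)·(0) + (3)·(3)) / 5 = 14/5 = 2.8
  S[A,B] = ((-1)·(1.6667) + (0)·(2.6667) + (0)·(2.6667) + (-2)·(-4.3333) + (0)·(-3.3333) + (3)·(0.6667)) / 5 = 9/5 = 1.8
  S[A,C] = ((-1)·(2.1667) + (0)·(1.1667) + (0)·(0.1667) + (-2)·(-0.8333) + (0)·(1.1667) + (3)·(-3.8333)) / 5 = -12/5 = -2.4
  S[B,B] = ((1.6667)·(1.6667) + (2.6667)·(2.6667) + (2.6667)·(2.6667) + (-4.3333)·(-4.3333) + (-3.3333)·(-3.3333) + (0.6667)·(0.6667)) / 5 = 47.3333/5 = 9.4667
  S[B,C] = ((1.6667)·(2.1667) + (2.6667)·(1.1667) + (2.6667)·(0.1667) + (-4.3333)·(-0.8333) + (-3.3333)·(1.1667) + (0.6667)·(-3.8333)) / 5 = 4.3333/5 = 0.8667
  S[C,C] = ((2.1667)·(2.1667) + (1.1667)·(1.1667) + (0.1667)·(0.1667) + (-0.8333)·(-0.8333) + (1.1667)·(1.1667) + (-3.8333)·(-3.8333)) / 5 = 22.8333/5 = 4.5667

S is symmetric (S[j,i] = S[i,j]). Assembling:

S = [[2.8, 1.8, -2.4],
 [1.8, 9.4667, 0.8667],
 [-2.4, 0.8667, 4.5667]]


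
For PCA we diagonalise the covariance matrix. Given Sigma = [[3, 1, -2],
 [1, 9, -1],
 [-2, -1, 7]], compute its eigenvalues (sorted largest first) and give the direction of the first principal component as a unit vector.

Step 1 — characteristic polynomial p(λ) = det(λI - Sigma) = λ³ - tr·λ² + c_1·λ - det, where tr = trace, c_1 = sum of the principal 2×2 minors, det = det(Sigma):
  tr = 3 + 9 + 7 = 19,
  c_1 = (3·9 - (1)²) + (3·7 - (-2)²) + (9·7 - (-1)²) = 26 + 17 + 62 = 105,
  det = 3·(9·7 - (-1)²) - (1)·((1)·7 - (-1)·(-2)) + (-2)·((1)·(-1) - 9·(-2)) = 3·(62) - (1)·(5) + (-2)·(17) = 147.
  So p(λ) = λ³ - 19λ² + 105λ - 147.
Step 2 — look for an integer root (rational root theorem: any rational root is an integer divisor of 147). Testing λ = 7:
  p(7) = 343 - 931 + 735 - 147 = 0  ✓
  Dividing out (λ - 7): p(λ) = (λ - 7)(λ² - 12λ + 21).
Step 3 — remaining eigenvalues from the quadratic λ² - 12λ + 21 = 0:
  Δ = 12² - 4·21 = 144 - 84 = 60,  λ = (12 ± √60)/2 = (12 ± 7.746)/2 ≈ 9.873 or 2.127.
  Sorted: λ_1 = 9.873,  λ_2 = 7,  λ_3 = 2.127  (check: sum = 19 = tr ✓).

Step 4 — unit eigenvector for λ_1 ≈ 9.873: v spans the null space of (Sigma - λ_1 I), whose rows are
  r_1 = (-6.873, 1, -2),  r_2 = (1, -0.873, -1),  r_3 = (-2, -1, -2.873).
  v is orthogonal to every row, so take v ∝ r_1 × r_2 = ((1)·(-1) - (-2)·(-0.873), (-2)·(1) - (-6.873)·(-1), (-6.873)·(-0.873) - (1)·(1)) ≈ (-2.746, -8.873, 5).
  Rescale (multiply by -1 so the first nonzero entry is positive): u = (2.746, 8.873, -5).
  ||u|| = √((2.746)² + (8.873)² + (-5)²) = √(111.2702) ≈ 10.5485,  v_1 = u/||u|| ≈ (0.2603, 0.8412, -0.474) (||v_1|| = 1).

λ_1 = 9.873,  λ_2 = 7,  λ_3 = 2.127;  v_1 ≈ (0.2603, 0.8412, -0.474)


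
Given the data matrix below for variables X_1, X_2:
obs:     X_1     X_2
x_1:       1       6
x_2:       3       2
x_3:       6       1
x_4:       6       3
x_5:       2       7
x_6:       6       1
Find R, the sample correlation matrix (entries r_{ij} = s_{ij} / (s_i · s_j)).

Step 1 — column means:
  mean(X_1) = (1 + 3 + 6 + 6 + 2 + 6) / 6 = 24/6 = 4
  mean(X_2) = (6 + 2 + 1 + 3 + 7 + 1) / 6 = 20/6 = 3.3333

Step 2 — sample variances and covariances s[i,j] = (1/(n-1)) · Σ_k (x_{k,i} - mean_i) · (x_{k,j} - mean_j), with n-1 = 5:
  s[X_1,X_1] = ((-3)·(-3) + (-1)·(-1) + (2)·(2) + (2)·(2) + (-2)·(-2) + (2)·(2)) / 5 = 26/5 = 5.2
  s[X_1,X_2] = ((-3)·(2.6667) + (-1)·(-1.3333) + (2)·(-2.3333) + (2)·(-0.3333) + (-2)·(3.6667) + (2)·(-2.3333)) / 5 = -24/5 = -4.8
  s[X_2,X_2] = ((2.6667)·(2.6667) + (-1.3333)·(-1.3333) + (-2.3333)·(-2.3333) + (-0.3333)·(-0.3333) + (3.6667)·(3.6667) + (-2.3333)·(-2.3333)) / 5 = 33.3333/5 = 6.6667
  Sample standard deviations s_i = √(s[i,i]):
  s(X_1) = √(5.2) = 2.2804
  s(X_2) = √(6.6667) = 2.582

Step 3 — r_{ij} = s_{ij} / (s_i · s_j):
  r[X_1,X_1] = 1 (diagonal).
  r[X_1,X_2] = -4.8 / (2.2804 · 2.582) = -4.8 / 5.8878 = -0.8152
  r[X_2,X_2] = 1 (diagonal).

R is symmetric with unit diagonal. Assembling:

R = [[1, -0.8152],
 [-0.8152, 1]]


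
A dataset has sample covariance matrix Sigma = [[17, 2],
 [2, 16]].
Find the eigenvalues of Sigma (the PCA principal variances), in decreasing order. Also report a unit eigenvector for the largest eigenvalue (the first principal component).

Step 1 — characteristic polynomial of 2×2 Sigma:
  det(Sigma - λI) = λ² - trace · λ + det = 0.
  trace = 17 + 16 = 33, det = 17·16 - (2)² = 268.
Step 2 — discriminant:
  Δ = trace² - 4·det = 1089 - 1072 = 17.
Step 3 — eigenvalues:
  λ = (trace ± √Δ)/2 = (33 ± 4.1231)/2,
  λ_1 = 18.5616,  λ_2 = 14.4384.

Step 4 — unit eigenvector for λ_1: solve (Sigma - λ_1 I)v = 0. First row:
  (17 - 18.5616)·v_x + (2)·v_y = 0, i.e. (-1.5616)·v_x + (2)·v_y = 0,
  so v ∝ (b, λ_1 - a) = (2, 1.5616) = u.
  ||u|| = √((2)² + (1.5616)²) = √(6.4384) ≈ 2.5374,
  v_1 = u/||u|| ≈ (0.7882, 0.6154) (||v_1|| = 1).

λ_1 = 18.5616,  λ_2 = 14.4384;  v_1 ≈ (0.7882, 0.6154)


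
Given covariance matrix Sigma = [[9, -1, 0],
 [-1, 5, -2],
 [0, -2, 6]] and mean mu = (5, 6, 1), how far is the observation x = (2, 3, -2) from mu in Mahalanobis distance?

Step 1 — centre the observation: (x - mu) = (-3, -3, -3).

Step 2 — invert Sigma (cofactor / det for 3×3, or solve directly):
  Sigma^{-1} = [[0.114, 0.0263, 0.0088],
 [0.0263, 0.2368, 0.0789],
 [0.0088, 0.0789, 0.193]].

Step 3 — form the quadratic (x - mu)^T · Sigma^{-1} · (x - mu):
  Sigma^{-1} · (x - mu) = (-0.4474, -1.0263, -0.8421).
  (x - mu)^T · [Sigma^{-1} · (x - mu)] = (-3)·(-0.4474) + (-3)·(-1.0263) + (-3)·(-0.8421) = 6.9474.

Step 4 — take square root: d = √(6.9474) ≈ 2.6358.

d(x, mu) = √(6.9474) ≈ 2.6358


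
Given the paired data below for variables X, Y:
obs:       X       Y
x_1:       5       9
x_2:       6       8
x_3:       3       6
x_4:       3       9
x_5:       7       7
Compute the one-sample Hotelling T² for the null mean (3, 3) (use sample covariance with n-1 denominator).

Step 1 — sample mean vector:
  mean(X) = (5 + 6 + 3 + 3 + 7) / 5 = 24/5 = 4.8
  mean(Y) = (9 + 8 + 6 + 9 + 7) / 5 = 39/5 = 7.8
  x̄ = (4.8, 7.8),  deviation x̄ - mu_0 = (4.8, 7.8) - (3, 3) = (1.8, 4.8).

Step 2 — sample covariance matrix, S[i,j] = (1/(n-1)) · Σ_k (x_{k,i} - mean_i) · (x_{k,j} - mean_j), divisor n-1 = 4:
  S[X,X] = ((0.2)·(0.2) + (1.2)·(1.2) + (-1.8)·(-1.8) + (-1.8)·(-1.8) + (2.2)·(2.2)) / 4 = 12.8/4 = 3.2
  S[X,Y] = ((0.2)·(1.2) + (1.2)·(0.2) + (-1.8)·(-1.8) + (-1.8)·(1.2) + (2.2)·(-0.8)) / 4 = -0.2/4 = -0.05
  S[Y,Y] = ((1.2)·(1.2) + (0.2)·(0.2) + (-1.8)·(-1.8) + (1.2)·(1.2) + (-0.8)·(-0.8)) / 4 = 6.8/4 = 1.7
  S = [[3.2, -0.05],
 [-0.05, 1.7]].

Step 3 — invert S. det(S) = 3.2·1.7 - (-0.05)² = 5.4375.
  S^{-1} = (1/det) · [[d, -b], [-b, a]] = [[0.3126, 0.0092],
 [0.0092, 0.5885]].

Step 4 — quadratic form (x̄ - mu_0)^T · S^{-1} · (x̄ - mu_0):
  S^{-1} · (x̄ - mu_0) = (0.6069, 2.8414),
  (x̄ - mu_0)^T · [...] = (1.8)·(0.6069) + (4.8)·(2.8414) = 14.731.

Step 5 — scale by n: T² = 5 · 14.731 = 73.6552.

T² ≈ 73.6552


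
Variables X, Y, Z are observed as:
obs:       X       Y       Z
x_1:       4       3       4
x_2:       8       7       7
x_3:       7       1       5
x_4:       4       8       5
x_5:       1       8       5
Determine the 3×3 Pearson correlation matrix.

Step 1 — column means:
  mean(X) = (4 + 8 + 7 + 4 + 1) / 5 = 24/5 = 4.8
  mean(Y) = (3 + 7 + 1 + 8 + 8) / 5 = 27/5 = 5.4
  mean(Z) = (4 + 7 + 5 + 5 + 5) / 5 = 26/5 = 5.2

Step 2 — sample variances and covariances s[i,j] = (1/(n-1)) · Σ_k (x_{k,i} - mean_i) · (x_{k,j} - mean_j), with n-1 = 4:
  s[X,X] = ((-0.8)·(-0.8) + (3.2)·(3.2) + (2.2)·(2.2) + (-0.8)·(-0.8) + (-3.8)·(-3.8)) / 4 = 30.8/4 = 7.7
  s[X,Y] = ((-0.8)·(-2.4) + (3.2)·(1.6) + (2.2)·(-4.4) + (-0.8)·(2.6) + (-3.8)·(2.6)) / 4 = -14.6/4 = -3.65
  s[X,Z] = ((-0.8)·(-1.2) + (3.2)·(1.8) + (2.2)·(-0.2) + (-0.8)·(-0.2) + (-3.8)·(-0.2)) / 4 = 7.2/4 = 1.8
  s[Y,Y] = ((-2.4)·(-2.4) + (1.6)·(1.6) + (-4.4)·(-4.4) + (2.6)·(2.6) + (2.6)·(2.6)) / 4 = 41.2/4 = 10.3
  s[Y,Z] = ((-2.4)·(-1.2) + (1.6)·(1.8) + (-4.4)·(-0.2) + (2.6)·(-0.2) + (2.6)·(-0.2)) / 4 = 5.6/4 = 1.4
  s[Z,Z] = ((-1.2)·(-1.2) + (1.8)·(1.8) + (-0.2)·(-0.2) + (-0.2)·(-0.2) + (-0.2)·(-0.2)) / 4 = 4.8/4 = 1.2
  Sample standard deviations s_i = √(s[i,i]):
  s(X) = √(7.7) = 2.7749
  s(Y) = √(10.3) = 3.2094
  s(Z) = √(1.2) = 1.0954

Step 3 — r_{ij} = s_{ij} / (s_i · s_j):
  r[X,X] = 1 (diagonal).
  r[X,Y] = -3.65 / (2.7749 · 3.2094) = -3.65 / 8.9056 = -0.4099
  r[X,Z] = 1.8 / (2.7749 · 1.0954) = 1.8 / 3.0397 = 0.5922
  r[Y,Y] = 1 (diagonal).
  r[Y,Z] = 1.4 / (3.2094 · 1.0954) = 1.4 / 3.5157 = 0.3982
  r[Z,Z] = 1 (diagonal).

R is symmetric with unit diagonal. Assembling:

R = [[1, -0.4099, 0.5922],
 [-0.4099, 1, 0.3982],
 [0.5922, 0.3982, 1]]


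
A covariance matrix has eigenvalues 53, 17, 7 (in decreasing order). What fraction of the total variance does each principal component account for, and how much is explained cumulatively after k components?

Step 1 — total variance = trace(Sigma) = Σ λ_i = 53 + 17 + 7 = 77.

Step 2 — fraction explained by component i = λ_i / Σ λ:
  PC1: 53/77 = 0.6883
  PC2: 17/77 = 0.2208
  PC3: 7/77 = 0.0909

Step 3 — cumulative fraction after k components = (λ_1 + ... + λ_k) / Σ λ:
  k = 1: 53/77 = 0.6883
  k = 2: (53 + 17)/77 = 70/77 = 0.9091
  k = 3: (53 + 17 + 7)/77 = 77/77 = 1

Summary (fraction, with percent):

explained: PC1 0.6883 (68.83%), PC2 0.2208 (22.08%), PC3 0.0909 (9.09%);  cumulative: 0.6883, 0.9091, 1


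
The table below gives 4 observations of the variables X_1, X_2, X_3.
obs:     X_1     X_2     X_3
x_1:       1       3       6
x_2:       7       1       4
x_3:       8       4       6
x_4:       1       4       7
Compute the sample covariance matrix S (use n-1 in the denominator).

Step 1 — column means:
  mean(X_1) = (1 + 7 + 8 + 1) / 4 = 17/4 = 4.25
  mean(X_2) = (3 + 1 + 4 + 4) / 4 = 12/4 = 3
  mean(X_3) = (6 + 4 + 6 + 7) / 4 = 23/4 = 5.75

Step 2 — sample covariance S[i,j] = (1/(n-1)) · Σ_k (x_{k,i} - mean_i) · (x_{k,j} - mean_j), with n-1 = 3.
  S[X_1,X_1] = ((-3.25)·(-3.25) + (2.75)·(2.75) + (3.75)·(3.75) + (-3.25)·(-3.25)) / 3 = 42.75/3 = 14.25
  S[X_1,X_2] = ((-3.25)·(0) + (2.75)·(-2) + (3.75)·(1) + (-3.25)·(1)) / 3 = -5/3 = -1.6667
  S[X_1,X_3] = ((-3.25)·(0.25) + (2.75)·(-1.75) + (3.75)·(0.25) + (-3.25)·(1.25)) / 3 = -8.75/3 = -2.9167
  S[X_2,X_2] = ((0)·(0) + (-2)·(-2) + (1)·(1) + (1)·(1)) / 3 = 6/3 = 2
  S[X_2,X_3] = ((0)·(0.25) + (-2)·(-1.75) + (1)·(0.25) + (1)·(1.25)) / 3 = 5/3 = 1.6667
  S[X_3,X_3] = ((0.25)·(0.25) + (-1.75)·(-1.75) + (0.25)·(0.25) + (1.25)·(1.25)) / 3 = 4.75/3 = 1.5833

S is symmetric (S[j,i] = S[i,j]). Assembling:

S = [[14.25, -1.6667, -2.9167],
 [-1.6667, 2, 1.6667],
 [-2.9167, 1.6667, 1.5833]]


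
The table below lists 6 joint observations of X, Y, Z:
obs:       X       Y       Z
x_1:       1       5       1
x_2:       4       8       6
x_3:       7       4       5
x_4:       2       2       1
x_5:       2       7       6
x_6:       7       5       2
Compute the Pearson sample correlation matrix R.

Step 1 — column means:
  mean(X) = (1 + 4 + 7 + 2 + 2 + 7) / 6 = 23/6 = 3.8333
  mean(Y) = (5 + 8 + 4 + 2 + 7 + 5) / 6 = 31/6 = 5.1667
  mean(Z) = (1 + 6 + 5 + 1 + 6 + 2) / 6 = 21/6 = 3.5

Step 2 — sample variances and covariances s[i,j] = (1/(n-1)) · Σ_k (x_{k,i} - mean_i) · (x_{k,j} - mean_j), with n-1 = 5:
  s[X,X] = ((-2.8333)·(-2.8333) + (0.1667)·(0.1667) + (3.1667)·(3.1667) + (-1.8333)·(-1.8333) + (-1.8333)·(-1.8333) + (3.1667)·(3.1667)) / 5 = 34.8333/5 = 6.9667
  s[X,Y] = ((-2.8333)·(-0.1667) + (0.1667)·(2.8333) + (3.1667)·(-1.1667) + (-1.8333)·(-3.1667) + (-1.8333)·(1.8333) + (3.1667)·(-0.1667)) / 5 = -0.8333/5 = -0.1667
  s[X,Z] = ((-2.8333)·(-2.5) + (0.1667)·(2.5) + (3.1667)·(1.5) + (-1.8333)·(-2.5) + (-1.8333)·(2.5) + (3.1667)·(-1.5)) / 5 = 7.5/5 = 1.5
  s[Y,Y] = ((-0.1667)·(-0.1667) + (2.8333)·(2.8333) + (-1.1667)·(-1.1667) + (-3.1667)·(-3.1667) + (1.8333)·(1.8333) + (-0.1667)·(-0.1667)) / 5 = 22.8333/5 = 4.5667
  s[Y,Z] = ((-0.1667)·(-2.5) + (2.8333)·(2.5) + (-1.1667)·(1.5) + (-3.1667)·(-2.5) + (1.8333)·(2.5) + (-0.1667)·(-1.5)) / 5 = 18.5/5 = 3.7
  s[Z,Z] = ((-2.5)·(-2.5) + (2.5)·(2.5) + (1.5)·(1.5) + (-2.5)·(-2.5) + (2.5)·(2.5) + (-1.5)·(-1.5)) / 5 = 29.5/5 = 5.9
  Sample standard deviations s_i = √(s[i,i]):
  s(X) = √(6.9667) = 2.6394
  s(Y) = √(4.5667) = 2.137
  s(Z) = √(5.9) = 2.429

Step 3 — r_{ij} = s_{ij} / (s_i · s_j):
  r[X,X] = 1 (diagonal).
  r[X,Y] = -0.1667 / (2.6394 · 2.137) = -0.1667 / 5.6404 = -0.0295
  r[X,Z] = 1.5 / (2.6394 · 2.429) = 1.5 / 6.4112 = 0.234
  r[Y,Y] = 1 (diagonal).
  r[Y,Z] = 3.7 / (2.137 · 2.429) = 3.7 / 5.1907 = 0.7128
  r[Z,Z] = 1 (diagonal).

R is symmetric with unit diagonal. Assembling:

R = [[1, -0.0295, 0.234],
 [-0.0295, 1, 0.7128],
 [0.234, 0.7128, 1]]


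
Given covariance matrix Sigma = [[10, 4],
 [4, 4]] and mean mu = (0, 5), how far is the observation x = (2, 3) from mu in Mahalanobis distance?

Step 1 — centre the observation: (x - mu) = (2, -2).

Step 2 — invert Sigma. det(Sigma) = 10·4 - (4)² = 24.
  Sigma^{-1} = (1/det) · [[d, -b], [-b, a]] = [[0.1667, -0.1667],
 [-0.1667, 0.4167]].

Step 3 — form the quadratic (x - mu)^T · Sigma^{-1} · (x - mu):
  Sigma^{-1} · (x - mu) = (0.6667, -1.1667).
  (x - mu)^T · [Sigma^{-1} · (x - mu)] = (2)·(0.6667) + (-2)·(-1.1667) = 3.6667.

Step 4 — take square root: d = √(3.6667) ≈ 1.9149.

d(x, mu) = √(3.6667) ≈ 1.9149


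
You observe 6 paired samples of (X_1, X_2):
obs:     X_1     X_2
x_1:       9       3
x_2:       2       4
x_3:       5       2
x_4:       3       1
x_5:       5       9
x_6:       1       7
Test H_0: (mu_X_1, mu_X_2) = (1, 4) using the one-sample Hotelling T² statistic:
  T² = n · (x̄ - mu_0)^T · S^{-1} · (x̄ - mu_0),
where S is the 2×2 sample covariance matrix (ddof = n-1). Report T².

Step 1 — sample mean vector:
  mean(X_1) = (9 + 2 + 5 + 3 + 5 + 1) / 6 = 25/6 = 4.1667
  mean(X_2) = (3 + 4 + 2 + 1 + 9 + 7) / 6 = 26/6 = 4.3333
  x̄ = (4.1667, 4.3333),  deviation x̄ - mu_0 = (4.1667, 4.3333) - (1, 4) = (3.1667, 0.3333).

Step 2 — sample covariance matrix, S[i,j] = (1/(n-1)) · Σ_k (x_{k,i} - mean_i) · (x_{k,j} - mean_j), divisor n-1 = 5:
  S[X_1,X_1] = ((4.8333)·(4.8333) + (-2.1667)·(-2.1667) + (0.8333)·(0.8333) + (-1.1667)·(-1.1667) + (0.8333)·(0.8333) + (-3.1667)·(-3.1667)) / 5 = 40.8333/5 = 8.1667
  S[X_1,X_2] = ((4.8333)·(-1.3333) + (-2.1667)·(-0.3333) + (0.8333)·(-2.3333) + (-1.1667)·(-3.3333) + (0.8333)·(4.6667) + (-3.1667)·(2.6667)) / 5 = -8.3333/5 = -1.6667
  S[X_2,X_2] = ((-1.3333)·(-1.3333) + (-0.3333)·(-0.3333) + (-2.3333)·(-2.3333) + (-3.3333)·(-3.3333) + (4.6667)·(4.6667) + (2.6667)·(2.6667)) / 5 = 47.3333/5 = 9.4667
  S = [[8.1667, -1.6667],
 [-1.6667, 9.4667]].

Step 3 — invert S. det(S) = 8.1667·9.4667 - (-1.6667)² = 74.5333.
  S^{-1} = (1/det) · [[d, -b], [-b, a]] = [[0.127, 0.0224],
 [0.0224, 0.1096]].

Step 4 — quadratic form (x̄ - mu_0)^T · S^{-1} · (x̄ - mu_0):
  S^{-1} · (x̄ - mu_0) = (0.4097, 0.1073),
  (x̄ - mu_0)^T · [...] = (3.1667)·(0.4097) + (0.3333)·(0.1073) = 1.333.

Step 5 — scale by n: T² = 6 · 1.333 = 7.9982.

T² ≈ 7.9982


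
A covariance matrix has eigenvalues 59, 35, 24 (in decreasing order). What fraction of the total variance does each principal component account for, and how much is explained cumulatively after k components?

Step 1 — total variance = trace(Sigma) = Σ λ_i = 59 + 35 + 24 = 118.

Step 2 — fraction explained by component i = λ_i / Σ λ:
  PC1: 59/118 = 0.5
  PC2: 35/118 = 0.2966
  PC3: 24/118 = 0.2034

Step 3 — cumulative fraction after k components = (λ_1 + ... + λ_k) / Σ λ:
  k = 1: 59/118 = 0.5
  k = 2: (59 + 35)/118 = 94/118 = 0.7966
  k = 3: (59 + 35 + 24)/118 = 118/118 = 1

Summary (fraction, with percent):

explained: PC1 0.5 (50%), PC2 0.2966 (29.66%), PC3 0.2034 (20.34%);  cumulative: 0.5, 0.7966, 1


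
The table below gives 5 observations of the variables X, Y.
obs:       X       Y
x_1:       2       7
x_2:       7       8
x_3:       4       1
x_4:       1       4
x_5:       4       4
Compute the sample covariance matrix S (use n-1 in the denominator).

Step 1 — column means:
  mean(X) = (2 + 7 + 4 + 1 + 4) / 5 = 18/5 = 3.6
  mean(Y) = (7 + 8 + 1 + 4 + 4) / 5 = 24/5 = 4.8

Step 2 — sample covariance S[i,j] = (1/(n-1)) · Σ_k (x_{k,i} - mean_i) · (x_{k,j} - mean_j), with n-1 = 4.
  S[X,X] = ((-1.6)·(-1.6) + (3.4)·(3.4) + (0.4)·(0.4) + (-2.6)·(-2.6) + (0.4)·(0.4)) / 4 = 21.2/4 = 5.3
  S[X,Y] = ((-1.6)·(2.2) + (3.4)·(3.2) + (0.4)·(-3.8) + (-2.6)·(-0.8) + (0.4)·(-0.8)) / 4 = 7.6/4 = 1.9
  S[Y,Y] = ((2.2)·(2.2) + (3.2)·(3.2) + (-3.8)·(-3.8) + (-0.8)·(-0.8) + (-0.8)·(-0.8)) / 4 = 30.8/4 = 7.7

S is symmetric (S[j,i] = S[i,j]). Assembling:

S = [[5.3, 1.9],
 [1.9, 7.7]]


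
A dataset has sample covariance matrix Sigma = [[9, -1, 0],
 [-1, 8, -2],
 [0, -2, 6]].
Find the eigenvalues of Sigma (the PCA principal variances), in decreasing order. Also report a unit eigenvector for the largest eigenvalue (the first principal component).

Step 1 — characteristic polynomial p(λ) = det(λI - Sigma) = λ³ - tr·λ² + c_1·λ - det, where tr = trace, c_1 = sum of the principal 2×2 minors, det = det(Sigma):
  tr = 9 + 8 + 6 = 23,
  c_1 = (9·8 - (-1)²) + (9·6 - (0)²) + (8·6 - (-2)²) = 71 + 54 + 44 = 169,
  det = 9·(8·6 - (-2)²) - (-1)·((-1)·6 - (-2)·(0)) + (0)·((-1)·(-2) - 8·(0)) = 9·(44) - (-1)·(-6) + (0)·(2) = 390.
  So p(λ) = λ³ - 23λ² + 169λ - 390.
Step 2 — look for an integer root (rational root theorem: any rational root is an integer divisor of 390). Testing λ = 10:
  p(10) = 1000 - 2300 + 1690 - 390 = 0  ✓
  Dividing out (λ - 10): p(λ) = (λ - 10)(λ² - 13λ + 39).
Step 3 — remaining eigenvalues from the quadratic λ² - 13λ + 39 = 0:
  Δ = 13² - 4·39 = 169 - 156 = 13,  λ = (13 ± √13)/2 = (13 ± 3.6056)/2 ≈ 8.3028 or 4.6972.
  Sorted: λ_1 = 10,  λ_2 = 8.3028,  λ_3 = 4.6972  (check: sum = 23 = tr ✓).

Step 4 — unit eigenvector for λ_1 = 10: v spans the null space of (Sigma - λ_1 I), whose rows are
  r_1 = (-1, -1, 0),  r_2 = (-1, -2, -2),  r_3 = (0, -2, -4).
  v is orthogonal to every row, so take v ∝ r_1 × r_2 = ((-1)·(-2) - (0)·(-2), (0)·(-1) - (-1)·(-2), (-1)·(-2) - (-1)·(-1)) = (2, -2, 1).
  Let u = (2, -2, 1).
  ||u|| = √((2)² + (-2)² + (1)²) = √(9) = 3,  v_1 = u/||u|| ≈ (0.6667, -0.6667, 0.3333) (||v_1|| = 1).

λ_1 = 10,  λ_2 = 8.3028,  λ_3 = 4.6972;  v_1 ≈ (0.6667, -0.6667, 0.3333)


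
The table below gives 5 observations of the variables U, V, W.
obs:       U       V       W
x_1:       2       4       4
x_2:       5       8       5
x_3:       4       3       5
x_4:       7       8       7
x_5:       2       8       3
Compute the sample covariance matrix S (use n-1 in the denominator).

Step 1 — column means:
  mean(U) = (2 + 5 + 4 + 7 + 2) / 5 = 20/5 = 4
  mean(V) = (4 + 8 + 3 + 8 + 8) / 5 = 31/5 = 6.2
  mean(W) = (4 + 5 + 5 + 7 + 3) / 5 = 24/5 = 4.8

Step 2 — sample covariance S[i,j] = (1/(n-1)) · Σ_k (x_{k,i} - mean_i) · (x_{k,j} - mean_j), with n-1 = 4.
  S[U,U] = ((-2)·(-2) + (1)·(1) + (0)·(0) + (3)·(3) + (-2)·(-2)) / 4 = 18/4 = 4.5
  S[U,V] = ((-2)·(-2.2) + (1)·(1.8) + (0)·(-3.2) + (3)·(1.8) + (-2)·(1.8)) / 4 = 8/4 = 2
  S[U,W] = ((-2)·(-0.8) + (1)·(0.2) + (0)·(0.2) + (3)·(2.2) + (-2)·(-1.8)) / 4 = 12/4 = 3
  S[V,V] = ((-2.2)·(-2.2) + (1.8)·(1.8) + (-3.2)·(-3.2) + (1.8)·(1.8) + (1.8)·(1.8)) / 4 = 24.8/4 = 6.2
  S[V,W] = ((-2.2)·(-0.8) + (1.8)·(0.2) + (-3.2)·(0.2) + (1.8)·(2.2) + (1.8)·(-1.8)) / 4 = 2.2/4 = 0.55
  S[W,W] = ((-0.8)·(-0.8) + (0.2)·(0.2) + (0.2)·(0.2) + (2.2)·(2.2) + (-1.8)·(-1.8)) / 4 = 8.8/4 = 2.2

S is symmetric (S[j,i] = S[i,j]). Assembling:

S = [[4.5, 2, 3],
 [2, 6.2, 0.55],
 [3, 0.55, 2.2]]


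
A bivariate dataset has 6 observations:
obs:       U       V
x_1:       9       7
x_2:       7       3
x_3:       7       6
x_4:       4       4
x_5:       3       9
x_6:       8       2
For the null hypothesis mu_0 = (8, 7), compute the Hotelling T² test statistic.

Step 1 — sample mean vector:
  mean(U) = (9 + 7 + 7 + 4 + 3 + 8) / 6 = 38/6 = 6.3333
  mean(V) = (7 + 3 + 6 + 4 + 9 + 2) / 6 = 31/6 = 5.1667
  x̄ = (6.3333, 5.1667),  deviation x̄ - mu_0 = (6.3333, 5.1667) - (8, 7) = (-1.6667, -1.8333).

Step 2 — sample covariance matrix, S[i,j] = (1/(n-1)) · Σ_k (x_{k,i} - mean_i) · (x_{k,j} - mean_j), divisor n-1 = 5:
  S[U,U] = ((2.6667)·(2.6667) + (0.6667)·(0.6667) + (0.6667)·(0.6667) + (-2.3333)·(-2.3333) + (-3.3333)·(-3.3333) + (1.6667)·(1.6667)) / 5 = 27.3333/5 = 5.4667
  S[U,V] = ((2.6667)·(1.8333) + (0.6667)·(-2.1667) + (0.6667)·(0.8333) + (-2.3333)·(-1.1667) + (-3.3333)·(3.8333) + (1.6667)·(-3.1667)) / 5 = -11.3333/5 = -2.2667
  S[V,V] = ((1.8333)·(1.8333) + (-2.1667)·(-2.1667) + (0.8333)·(0.8333) + (-1.1667)·(-1.1667) + (3.8333)·(3.8333) + (-3.1667)·(-3.1667)) / 5 = 34.8333/5 = 6.9667
  S = [[5.4667, -2.2667],
 [-2.2667, 6.9667]].

Step 3 — invert S. det(S) = 5.4667·6.9667 - (-2.2667)² = 32.9467.
  S^{-1} = (1/det) · [[d, -b], [-b, a]] = [[0.2115, 0.0688],
 [0.0688, 0.1659]].

Step 4 — quadratic form (x̄ - mu_0)^T · S^{-1} · (x̄ - mu_0):
  S^{-1} · (x̄ - mu_0) = (-0.4786, -0.4189),
  (x̄ - mu_0)^T · [...] = (-1.6667)·(-0.4786) + (-1.8333)·(-0.4189) = 1.5655.

Step 5 — scale by n: T² = 6 · 1.5655 = 9.393.

T² ≈ 9.393


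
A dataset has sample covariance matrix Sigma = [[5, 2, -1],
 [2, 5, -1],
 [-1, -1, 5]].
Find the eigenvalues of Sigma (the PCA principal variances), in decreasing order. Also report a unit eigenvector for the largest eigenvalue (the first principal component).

Step 1 — characteristic polynomial p(λ) = det(λI - Sigma) = λ³ - tr·λ² + c_1·λ - det, where tr = trace, c_1 = sum of the principal 2×2 minors, det = det(Sigma):
  tr = 5 + 5 + 5 = 15,
  c_1 = (5·5 - (2)²) + (5·5 - (-1)²) + (5·5 - (-1)²) = 21 + 24 + 24 = 69,
  det = 5·(5·5 - (-1)²) - (2)·((2)·5 - (-1)·(-1)) + (-1)·((2)·(-1) - 5·(-1)) = 5·(24) - (2)·(9) + (-1)·(3) = 99.
  So p(λ) = λ³ - 15λ² + 69λ - 99.
Step 2 — look for an integer root (rational root theorem: any rational root is an integer divisor of 99). Testing λ = 3:
  p(3) = 27 - 135 + 207 - 99 = 0  ✓
  Dividing out (λ - 3): p(λ) = (λ - 3)(λ² - 12λ + 33).
Step 3 — remaining eigenvalues from the quadratic λ² - 12λ + 33 = 0:
  Δ = 12² - 4·33 = 144 - 132 = 12,  λ = (12 ± √12)/2 = (12 ± 3.4641)/2 ≈ 7.7321 or 4.2679.
  Sorted: λ_1 = 7.7321,  λ_2 = 4.2679,  λ_3 = 3  (check: sum = 15 = tr ✓).

Step 4 — unit eigenvector for λ_1 ≈ 7.7321: v spans the null space of (Sigma - λ_1 I), whose rows are
  r_1 = (-2.7321, 2, -1),  r_2 = (2, -2.7321, -1),  r_3 = (-1, -1, -2.7321).
  v is orthogonal to every row, so take v ∝ r_1 × r_2 = ((2)·(-1) - (-1)·(-2.7321), (-1)·(2) - (-2.7321)·(-1), (-2.7321)·(-2.7321) - (2)·(2)) ≈ (-4.7321, -4.7321, 3.4641).
  Rescale (multiply by -1 so the first nonzero entry is positive): u = (4.7321, 4.7321, -3.4641).
  ||u|| = √((4.7321)² + (4.7321)² + (-3.4641)²) = √(56.7846) ≈ 7.5356,  v_1 = u/||u|| ≈ (0.628, 0.628, -0.4597) (||v_1|| = 1).

λ_1 = 7.7321,  λ_2 = 4.2679,  λ_3 = 3;  v_1 ≈ (0.628, 0.628, -0.4597)
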